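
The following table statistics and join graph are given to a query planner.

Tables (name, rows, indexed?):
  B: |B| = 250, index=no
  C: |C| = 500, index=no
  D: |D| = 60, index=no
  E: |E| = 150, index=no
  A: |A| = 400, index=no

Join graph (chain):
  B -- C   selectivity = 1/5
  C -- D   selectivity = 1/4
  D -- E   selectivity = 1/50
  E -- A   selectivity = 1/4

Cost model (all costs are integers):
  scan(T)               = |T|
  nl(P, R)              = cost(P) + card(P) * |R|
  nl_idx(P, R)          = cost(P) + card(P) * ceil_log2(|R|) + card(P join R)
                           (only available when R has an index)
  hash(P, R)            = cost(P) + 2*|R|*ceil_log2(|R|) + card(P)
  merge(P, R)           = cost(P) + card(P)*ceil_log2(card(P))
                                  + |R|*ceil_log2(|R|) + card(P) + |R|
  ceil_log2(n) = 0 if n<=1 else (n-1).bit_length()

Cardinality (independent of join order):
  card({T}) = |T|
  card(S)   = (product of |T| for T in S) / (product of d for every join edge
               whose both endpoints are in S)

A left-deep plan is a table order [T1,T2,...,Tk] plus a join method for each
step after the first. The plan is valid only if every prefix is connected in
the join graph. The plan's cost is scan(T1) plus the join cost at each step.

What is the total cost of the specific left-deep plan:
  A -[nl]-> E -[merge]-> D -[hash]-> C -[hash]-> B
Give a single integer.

2566820

step 1: scan A: cost=400, card=400
step 2: join E via nl
    card(P join E) = 400*150/(4) = 15000
    cost = 400 + 400*150 = 60400
step 3: join D via merge
    card(P join D) = 15000*60/(50) = 18000
    cost = 60400 + 15000*14 + 60*6 + 15000 + 60 = 285820
step 4: join C via hash
    card(P join C) = 18000*500/(4) = 2250000
    cost = 285820 + 2*500*9 + 18000 = 312820
step 5: join B via hash
    card(P join B) = 2250000*250/(5) = 112500000
    cost = 312820 + 2*250*8 + 2250000 = 2566820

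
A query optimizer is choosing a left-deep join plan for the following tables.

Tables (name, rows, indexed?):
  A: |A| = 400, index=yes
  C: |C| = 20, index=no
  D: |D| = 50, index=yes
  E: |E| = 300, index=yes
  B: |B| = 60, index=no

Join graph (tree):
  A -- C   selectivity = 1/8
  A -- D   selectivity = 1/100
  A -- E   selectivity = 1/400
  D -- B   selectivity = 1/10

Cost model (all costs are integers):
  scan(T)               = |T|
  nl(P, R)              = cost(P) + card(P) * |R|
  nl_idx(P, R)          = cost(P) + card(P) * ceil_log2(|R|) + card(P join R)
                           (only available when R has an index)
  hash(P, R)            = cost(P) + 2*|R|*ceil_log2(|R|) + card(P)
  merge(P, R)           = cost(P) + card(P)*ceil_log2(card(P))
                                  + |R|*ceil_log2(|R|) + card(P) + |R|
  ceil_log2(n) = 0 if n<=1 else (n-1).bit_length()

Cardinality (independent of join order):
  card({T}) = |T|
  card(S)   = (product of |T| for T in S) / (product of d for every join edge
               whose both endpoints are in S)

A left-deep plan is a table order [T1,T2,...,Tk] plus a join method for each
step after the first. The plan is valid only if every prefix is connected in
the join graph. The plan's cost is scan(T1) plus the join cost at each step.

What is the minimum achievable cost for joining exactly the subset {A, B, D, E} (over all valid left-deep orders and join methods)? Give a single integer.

3520

Selinger DP over subsets of {A,B,D,E}:
  {A}: scan cost=400, card=400
  {D}: scan cost=50, card=50
  {E}: scan cost=300, card=300
  {B}: scan cost=60, card=60
  {AD}: card=200; try (A,nl_idx)→700, (D,hash)→1400, (D,nl_idx)→3000, (A,merge)→4400, (D,merge)→4750, (A,hash)→7300 …(+2); best=700 via (A,nl_idx)
  {AE}: card=300; try (A,nl_idx)→3300, (E,nl_idx)→4300, (E,hash)→6200, (A,merge)→7300, (E,merge)→7400, (A,hash)→7800 …(+2); best=3300 via (A,nl_idx)
  {BD}: card=300; try (D,hash)→720, (D,nl_idx)→720, (B,hash)→820, (B,merge)→820, (D,merge)→830, (B,nl)→3050 …(+1); best=720 via (D,hash)
  {ADE}: card=150; try (E,nl_idx)→2650, (D,hash)→4200, (D,nl_idx)→5250, (E,merge)→5500, (E,hash)→6300, (D,merge)→6650 …(+2); best=2650 via (E,nl_idx)
  {ABD}: card=1200; try (B,hash)→1620, (B,merge)→2920, (A,nl_idx)→4620, (A,merge)→7720, (A,hash)→8220, (B,nl)→12700 …(+1); best=1620 via (B,hash)
  {ABDE}: card=900; try (B,hash)→3520, (B,merge)→4420, (E,hash)→8220, (B,nl)→11650, (E,nl_idx)→13320, (E,merge)→19020 …(+1); best=3520 via (B,hash)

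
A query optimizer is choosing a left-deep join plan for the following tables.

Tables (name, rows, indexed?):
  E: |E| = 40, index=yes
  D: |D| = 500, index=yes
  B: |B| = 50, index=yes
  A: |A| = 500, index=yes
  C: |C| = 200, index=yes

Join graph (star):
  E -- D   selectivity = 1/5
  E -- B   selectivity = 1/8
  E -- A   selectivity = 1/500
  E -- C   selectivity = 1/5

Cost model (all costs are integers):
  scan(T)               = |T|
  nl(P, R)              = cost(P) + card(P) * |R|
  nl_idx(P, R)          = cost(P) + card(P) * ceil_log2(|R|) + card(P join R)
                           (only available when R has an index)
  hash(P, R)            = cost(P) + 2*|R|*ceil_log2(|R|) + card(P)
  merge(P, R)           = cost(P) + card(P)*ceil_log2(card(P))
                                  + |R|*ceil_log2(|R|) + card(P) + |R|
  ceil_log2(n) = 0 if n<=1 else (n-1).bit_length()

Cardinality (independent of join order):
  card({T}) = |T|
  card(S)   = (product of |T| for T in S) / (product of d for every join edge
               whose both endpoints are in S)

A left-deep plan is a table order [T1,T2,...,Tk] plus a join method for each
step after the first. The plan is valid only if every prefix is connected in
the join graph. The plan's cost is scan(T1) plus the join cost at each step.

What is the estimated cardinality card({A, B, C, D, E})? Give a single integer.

Tables in S: A(500), B(50), C(200), D(500), E(40)
Edges inside S: E-D(d=5), E-B(d=8), E-A(d=500), E-C(d=5)
numerator = 500 * 50 * 200 * 500 * 40 = 100000000000
denominator = 5 * 8 * 500 * 5 = 100000
card(S) = 100000000000 / 100000 = 1000000

1000000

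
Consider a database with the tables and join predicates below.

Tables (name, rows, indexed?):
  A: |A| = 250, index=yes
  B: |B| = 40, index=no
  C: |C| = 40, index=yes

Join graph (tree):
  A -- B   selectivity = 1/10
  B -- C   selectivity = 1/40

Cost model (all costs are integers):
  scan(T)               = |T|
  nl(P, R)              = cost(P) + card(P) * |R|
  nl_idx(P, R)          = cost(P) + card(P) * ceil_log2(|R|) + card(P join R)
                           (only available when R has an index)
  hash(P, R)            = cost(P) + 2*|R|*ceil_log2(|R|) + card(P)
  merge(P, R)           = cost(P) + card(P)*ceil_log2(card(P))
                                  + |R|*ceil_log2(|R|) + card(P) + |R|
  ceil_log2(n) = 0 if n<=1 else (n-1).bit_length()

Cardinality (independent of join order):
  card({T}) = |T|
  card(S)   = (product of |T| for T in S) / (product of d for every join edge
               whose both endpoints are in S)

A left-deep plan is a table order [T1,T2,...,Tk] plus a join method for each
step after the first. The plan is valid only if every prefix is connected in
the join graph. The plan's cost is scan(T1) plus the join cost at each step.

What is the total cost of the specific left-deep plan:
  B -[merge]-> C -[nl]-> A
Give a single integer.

10600

step 1: scan B: cost=40, card=40
step 2: join C via merge
    card(P join C) = 40*40/(40) = 40
    cost = 40 + 40*6 + 40*6 + 40 + 40 = 600
step 3: join A via nl
    card(P join A) = 40*250/(10) = 1000
    cost = 600 + 40*250 = 10600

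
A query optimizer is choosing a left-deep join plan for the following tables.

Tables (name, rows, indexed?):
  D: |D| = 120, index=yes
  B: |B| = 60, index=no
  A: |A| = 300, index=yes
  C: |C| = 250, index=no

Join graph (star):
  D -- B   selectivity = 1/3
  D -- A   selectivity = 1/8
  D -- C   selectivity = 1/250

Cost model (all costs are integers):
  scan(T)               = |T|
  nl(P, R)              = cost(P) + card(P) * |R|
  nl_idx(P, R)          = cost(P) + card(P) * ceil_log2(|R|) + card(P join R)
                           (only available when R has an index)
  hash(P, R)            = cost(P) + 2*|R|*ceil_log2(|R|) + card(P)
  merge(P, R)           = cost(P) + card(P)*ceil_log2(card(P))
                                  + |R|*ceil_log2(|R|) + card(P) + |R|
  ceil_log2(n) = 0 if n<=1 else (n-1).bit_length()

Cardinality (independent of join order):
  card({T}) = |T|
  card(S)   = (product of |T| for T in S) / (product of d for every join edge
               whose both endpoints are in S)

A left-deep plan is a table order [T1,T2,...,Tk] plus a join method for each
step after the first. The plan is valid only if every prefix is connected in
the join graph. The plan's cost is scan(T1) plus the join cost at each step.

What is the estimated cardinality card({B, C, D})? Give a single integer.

Tables in S: B(60), C(250), D(120)
Edges inside S: D-B(d=3), D-C(d=250)
numerator = 60 * 250 * 120 = 1800000
denominator = 3 * 250 = 750
card(S) = 1800000 / 750 = 2400

2400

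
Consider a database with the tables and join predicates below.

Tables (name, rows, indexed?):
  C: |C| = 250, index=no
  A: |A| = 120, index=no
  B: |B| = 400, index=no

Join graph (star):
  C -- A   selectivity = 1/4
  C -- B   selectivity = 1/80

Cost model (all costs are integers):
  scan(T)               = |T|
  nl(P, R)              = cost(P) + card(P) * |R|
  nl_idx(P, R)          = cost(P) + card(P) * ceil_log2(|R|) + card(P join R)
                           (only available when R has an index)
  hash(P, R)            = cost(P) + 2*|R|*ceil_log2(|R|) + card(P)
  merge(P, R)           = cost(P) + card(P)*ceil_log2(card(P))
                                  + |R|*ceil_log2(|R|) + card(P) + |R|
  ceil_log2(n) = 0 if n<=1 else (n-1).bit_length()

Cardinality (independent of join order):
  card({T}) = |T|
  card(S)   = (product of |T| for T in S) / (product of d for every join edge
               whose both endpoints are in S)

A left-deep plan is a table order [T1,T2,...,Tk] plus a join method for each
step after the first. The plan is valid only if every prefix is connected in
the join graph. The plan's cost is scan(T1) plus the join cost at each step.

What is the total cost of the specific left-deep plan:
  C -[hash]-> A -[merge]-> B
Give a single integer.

111180

step 1: scan C: cost=250, card=250
step 2: join A via hash
    card(P join A) = 250*120/(4) = 7500
    cost = 250 + 2*120*7 + 250 = 2180
step 3: join B via merge
    card(P join B) = 7500*400/(80) = 37500
    cost = 2180 + 7500*13 + 400*9 + 7500 + 400 = 111180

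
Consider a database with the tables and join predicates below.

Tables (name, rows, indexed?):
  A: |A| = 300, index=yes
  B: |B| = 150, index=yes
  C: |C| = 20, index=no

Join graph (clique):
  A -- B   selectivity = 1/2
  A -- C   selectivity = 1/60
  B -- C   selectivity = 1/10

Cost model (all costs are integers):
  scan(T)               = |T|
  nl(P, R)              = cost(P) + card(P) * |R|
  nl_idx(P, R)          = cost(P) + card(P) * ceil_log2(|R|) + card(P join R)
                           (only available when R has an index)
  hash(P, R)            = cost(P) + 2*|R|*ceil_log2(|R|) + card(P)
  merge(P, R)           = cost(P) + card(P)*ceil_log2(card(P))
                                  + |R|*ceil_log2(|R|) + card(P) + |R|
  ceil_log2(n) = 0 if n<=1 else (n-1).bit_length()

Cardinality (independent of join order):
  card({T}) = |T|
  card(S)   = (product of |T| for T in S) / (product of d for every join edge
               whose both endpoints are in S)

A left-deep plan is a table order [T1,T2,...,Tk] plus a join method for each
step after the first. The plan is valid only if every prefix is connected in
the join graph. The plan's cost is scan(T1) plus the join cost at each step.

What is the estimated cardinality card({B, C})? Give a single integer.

300

Tables in S: B(150), C(20)
Edges inside S: B-C(d=10)
numerator = 150 * 20 = 3000
denominator = 10 = 10
card(S) = 3000 / 10 = 300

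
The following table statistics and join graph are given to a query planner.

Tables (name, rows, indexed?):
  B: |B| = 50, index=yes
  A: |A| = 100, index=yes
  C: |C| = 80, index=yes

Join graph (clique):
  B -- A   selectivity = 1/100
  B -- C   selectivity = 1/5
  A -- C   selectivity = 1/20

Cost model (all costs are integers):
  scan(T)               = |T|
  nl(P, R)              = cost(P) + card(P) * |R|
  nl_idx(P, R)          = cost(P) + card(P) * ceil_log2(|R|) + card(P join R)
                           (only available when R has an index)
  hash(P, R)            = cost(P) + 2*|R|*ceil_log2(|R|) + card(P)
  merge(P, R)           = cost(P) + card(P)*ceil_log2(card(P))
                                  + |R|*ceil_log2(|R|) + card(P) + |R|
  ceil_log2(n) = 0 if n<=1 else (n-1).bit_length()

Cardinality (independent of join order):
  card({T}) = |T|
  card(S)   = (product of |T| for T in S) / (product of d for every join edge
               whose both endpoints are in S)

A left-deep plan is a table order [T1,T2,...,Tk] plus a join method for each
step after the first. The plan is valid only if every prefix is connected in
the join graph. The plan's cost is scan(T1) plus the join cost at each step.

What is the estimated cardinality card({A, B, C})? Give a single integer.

40

Tables in S: A(100), B(50), C(80)
Edges inside S: B-A(d=100), B-C(d=5), A-C(d=20)
numerator = 100 * 50 * 80 = 400000
denominator = 100 * 5 * 20 = 10000
card(S) = 400000 / 10000 = 40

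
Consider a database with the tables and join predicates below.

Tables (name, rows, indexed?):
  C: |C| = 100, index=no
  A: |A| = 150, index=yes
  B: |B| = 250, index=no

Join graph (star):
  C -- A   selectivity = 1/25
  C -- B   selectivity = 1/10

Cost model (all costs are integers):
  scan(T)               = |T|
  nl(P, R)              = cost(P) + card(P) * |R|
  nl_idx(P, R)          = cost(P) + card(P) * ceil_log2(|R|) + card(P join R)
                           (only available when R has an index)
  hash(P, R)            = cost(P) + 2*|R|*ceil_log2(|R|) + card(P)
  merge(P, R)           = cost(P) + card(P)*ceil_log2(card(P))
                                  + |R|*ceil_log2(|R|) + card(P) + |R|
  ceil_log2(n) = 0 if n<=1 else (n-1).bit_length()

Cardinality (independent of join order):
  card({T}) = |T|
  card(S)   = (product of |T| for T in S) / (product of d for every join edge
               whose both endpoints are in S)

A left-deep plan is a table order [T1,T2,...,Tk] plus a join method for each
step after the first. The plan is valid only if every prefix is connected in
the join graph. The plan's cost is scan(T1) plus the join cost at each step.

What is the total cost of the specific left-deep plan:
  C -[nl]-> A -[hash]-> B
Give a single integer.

step 1: scan C: cost=100, card=100
step 2: join A via nl
    card(P join A) = 100*150/(25) = 600
    cost = 100 + 100*150 = 15100
step 3: join B via hash
    card(P join B) = 600*250/(10) = 15000
    cost = 15100 + 2*250*8 + 600 = 19700

19700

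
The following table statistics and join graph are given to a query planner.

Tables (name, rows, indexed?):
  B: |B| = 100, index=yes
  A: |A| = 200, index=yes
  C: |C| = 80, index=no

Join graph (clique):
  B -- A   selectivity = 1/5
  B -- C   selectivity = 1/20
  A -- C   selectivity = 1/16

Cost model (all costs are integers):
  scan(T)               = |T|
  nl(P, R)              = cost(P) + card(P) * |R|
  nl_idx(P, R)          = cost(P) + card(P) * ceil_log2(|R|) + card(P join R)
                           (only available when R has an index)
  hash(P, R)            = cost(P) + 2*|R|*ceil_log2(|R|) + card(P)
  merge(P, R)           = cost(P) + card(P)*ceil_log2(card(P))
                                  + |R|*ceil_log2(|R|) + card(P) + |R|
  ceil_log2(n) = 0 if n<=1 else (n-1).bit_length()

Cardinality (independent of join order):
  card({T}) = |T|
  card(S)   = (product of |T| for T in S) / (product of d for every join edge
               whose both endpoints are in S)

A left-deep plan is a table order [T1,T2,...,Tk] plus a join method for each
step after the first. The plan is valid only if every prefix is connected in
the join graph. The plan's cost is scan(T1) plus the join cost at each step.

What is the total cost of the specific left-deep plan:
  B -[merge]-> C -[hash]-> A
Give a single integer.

5140

step 1: scan B: cost=100, card=100
step 2: join C via merge
    card(P join C) = 100*80/(20) = 400
    cost = 100 + 100*7 + 80*7 + 100 + 80 = 1540
step 3: join A via hash
    card(P join A) = 400*200/(5*16) = 1000
    cost = 1540 + 2*200*8 + 400 = 5140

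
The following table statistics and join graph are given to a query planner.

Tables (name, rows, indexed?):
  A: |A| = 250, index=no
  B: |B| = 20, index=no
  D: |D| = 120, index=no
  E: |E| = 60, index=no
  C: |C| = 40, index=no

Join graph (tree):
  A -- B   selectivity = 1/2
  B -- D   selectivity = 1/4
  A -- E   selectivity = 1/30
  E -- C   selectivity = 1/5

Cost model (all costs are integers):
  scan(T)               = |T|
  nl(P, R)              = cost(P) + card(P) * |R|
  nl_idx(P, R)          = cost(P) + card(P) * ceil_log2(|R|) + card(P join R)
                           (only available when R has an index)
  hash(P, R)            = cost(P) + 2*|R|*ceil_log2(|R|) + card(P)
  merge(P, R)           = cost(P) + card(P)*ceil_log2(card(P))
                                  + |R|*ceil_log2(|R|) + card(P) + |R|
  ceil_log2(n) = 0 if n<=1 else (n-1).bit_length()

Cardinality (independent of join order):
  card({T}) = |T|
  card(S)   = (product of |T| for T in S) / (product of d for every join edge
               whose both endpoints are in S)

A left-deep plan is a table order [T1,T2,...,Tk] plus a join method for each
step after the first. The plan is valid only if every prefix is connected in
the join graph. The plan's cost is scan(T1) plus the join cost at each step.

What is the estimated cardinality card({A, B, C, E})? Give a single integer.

40000

Tables in S: A(250), B(20), C(40), E(60)
Edges inside S: A-B(d=2), A-E(d=30), E-C(d=5)
numerator = 250 * 20 * 40 * 60 = 12000000
denominator = 2 * 30 * 5 = 300
card(S) = 12000000 / 300 = 40000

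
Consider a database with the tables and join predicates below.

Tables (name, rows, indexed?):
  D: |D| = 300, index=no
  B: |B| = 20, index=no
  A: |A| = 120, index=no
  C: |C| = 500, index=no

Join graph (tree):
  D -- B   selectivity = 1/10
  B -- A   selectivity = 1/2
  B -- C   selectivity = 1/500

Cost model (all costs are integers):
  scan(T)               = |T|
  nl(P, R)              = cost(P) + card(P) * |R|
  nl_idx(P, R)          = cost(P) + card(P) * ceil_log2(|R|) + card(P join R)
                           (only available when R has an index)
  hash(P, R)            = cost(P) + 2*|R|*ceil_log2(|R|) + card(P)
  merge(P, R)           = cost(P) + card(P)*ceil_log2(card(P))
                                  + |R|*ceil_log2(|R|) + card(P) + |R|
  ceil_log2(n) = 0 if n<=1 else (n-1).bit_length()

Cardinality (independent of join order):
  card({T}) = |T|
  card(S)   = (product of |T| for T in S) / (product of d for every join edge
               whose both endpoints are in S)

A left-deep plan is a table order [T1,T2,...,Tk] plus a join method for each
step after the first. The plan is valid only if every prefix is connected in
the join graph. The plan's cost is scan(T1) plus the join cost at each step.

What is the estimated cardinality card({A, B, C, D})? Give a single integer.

36000

Tables in S: A(120), B(20), C(500), D(300)
Edges inside S: D-B(d=10), B-A(d=2), B-C(d=500)
numerator = 120 * 20 * 500 * 300 = 360000000
denominator = 10 * 2 * 500 = 10000
card(S) = 360000000 / 10000 = 36000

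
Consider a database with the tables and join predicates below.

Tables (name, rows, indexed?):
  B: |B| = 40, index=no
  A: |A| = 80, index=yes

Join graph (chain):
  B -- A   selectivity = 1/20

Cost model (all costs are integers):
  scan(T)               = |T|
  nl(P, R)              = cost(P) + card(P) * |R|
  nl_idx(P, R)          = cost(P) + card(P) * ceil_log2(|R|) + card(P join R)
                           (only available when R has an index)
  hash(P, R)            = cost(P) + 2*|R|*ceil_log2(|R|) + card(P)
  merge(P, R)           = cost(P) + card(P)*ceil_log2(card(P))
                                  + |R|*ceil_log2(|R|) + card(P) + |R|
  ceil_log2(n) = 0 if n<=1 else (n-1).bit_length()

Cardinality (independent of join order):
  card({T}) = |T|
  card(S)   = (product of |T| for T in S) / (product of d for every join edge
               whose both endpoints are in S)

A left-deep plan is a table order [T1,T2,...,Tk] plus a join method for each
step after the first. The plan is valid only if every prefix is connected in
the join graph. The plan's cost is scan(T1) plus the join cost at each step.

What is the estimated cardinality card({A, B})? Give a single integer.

Tables in S: A(80), B(40)
Edges inside S: B-A(d=20)
numerator = 80 * 40 = 3200
denominator = 20 = 20
card(S) = 3200 / 20 = 160

160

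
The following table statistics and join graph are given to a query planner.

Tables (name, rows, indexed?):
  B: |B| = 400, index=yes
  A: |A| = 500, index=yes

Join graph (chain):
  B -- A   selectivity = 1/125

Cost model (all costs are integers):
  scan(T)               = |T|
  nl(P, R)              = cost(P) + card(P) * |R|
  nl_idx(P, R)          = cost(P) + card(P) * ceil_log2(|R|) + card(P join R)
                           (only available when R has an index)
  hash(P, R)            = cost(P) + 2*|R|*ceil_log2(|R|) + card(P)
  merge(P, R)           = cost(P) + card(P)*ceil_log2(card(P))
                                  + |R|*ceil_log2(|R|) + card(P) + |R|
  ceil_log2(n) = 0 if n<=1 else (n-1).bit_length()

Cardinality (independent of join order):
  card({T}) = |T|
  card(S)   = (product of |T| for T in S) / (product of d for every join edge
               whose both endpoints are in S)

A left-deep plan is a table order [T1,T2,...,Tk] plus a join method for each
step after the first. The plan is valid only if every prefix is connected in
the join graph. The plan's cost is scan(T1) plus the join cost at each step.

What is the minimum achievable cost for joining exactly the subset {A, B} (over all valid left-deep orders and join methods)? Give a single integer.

Selinger DP over subsets of {A,B}:
  {B}: scan cost=400, card=400
  {A}: scan cost=500, card=500
  {AB}: card=1600; try (A,nl_idx)→5600, (B,nl_idx)→6600, (B,hash)→8200, (A,merge)→9400, (B,merge)→9500, (A,hash)→9800 …(+2); best=5600 via (A,nl_idx)

5600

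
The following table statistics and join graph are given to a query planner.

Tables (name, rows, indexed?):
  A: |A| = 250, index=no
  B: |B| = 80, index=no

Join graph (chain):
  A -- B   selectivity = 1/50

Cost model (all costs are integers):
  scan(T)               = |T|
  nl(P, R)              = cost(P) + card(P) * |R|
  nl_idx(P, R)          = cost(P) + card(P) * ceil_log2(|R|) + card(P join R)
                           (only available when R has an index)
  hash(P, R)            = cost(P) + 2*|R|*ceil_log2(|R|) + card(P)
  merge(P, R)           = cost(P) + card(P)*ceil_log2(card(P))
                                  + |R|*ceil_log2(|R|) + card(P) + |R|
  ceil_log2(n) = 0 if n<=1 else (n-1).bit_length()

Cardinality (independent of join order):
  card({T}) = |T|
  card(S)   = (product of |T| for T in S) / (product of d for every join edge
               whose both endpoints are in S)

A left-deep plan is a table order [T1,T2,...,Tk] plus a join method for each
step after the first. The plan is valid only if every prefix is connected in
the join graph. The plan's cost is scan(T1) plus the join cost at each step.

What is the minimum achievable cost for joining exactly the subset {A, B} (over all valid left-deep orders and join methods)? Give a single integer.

1620

Selinger DP over subsets of {A,B}:
  {A}: scan cost=250, card=250
  {B}: scan cost=80, card=80
  {AB}: card=400; try (B,hash)→1620, (A,merge)→2970, (B,merge)→3140, (A,hash)→4160, (A,nl)→20080, (B,nl)→20250; best=1620 via (B,hash)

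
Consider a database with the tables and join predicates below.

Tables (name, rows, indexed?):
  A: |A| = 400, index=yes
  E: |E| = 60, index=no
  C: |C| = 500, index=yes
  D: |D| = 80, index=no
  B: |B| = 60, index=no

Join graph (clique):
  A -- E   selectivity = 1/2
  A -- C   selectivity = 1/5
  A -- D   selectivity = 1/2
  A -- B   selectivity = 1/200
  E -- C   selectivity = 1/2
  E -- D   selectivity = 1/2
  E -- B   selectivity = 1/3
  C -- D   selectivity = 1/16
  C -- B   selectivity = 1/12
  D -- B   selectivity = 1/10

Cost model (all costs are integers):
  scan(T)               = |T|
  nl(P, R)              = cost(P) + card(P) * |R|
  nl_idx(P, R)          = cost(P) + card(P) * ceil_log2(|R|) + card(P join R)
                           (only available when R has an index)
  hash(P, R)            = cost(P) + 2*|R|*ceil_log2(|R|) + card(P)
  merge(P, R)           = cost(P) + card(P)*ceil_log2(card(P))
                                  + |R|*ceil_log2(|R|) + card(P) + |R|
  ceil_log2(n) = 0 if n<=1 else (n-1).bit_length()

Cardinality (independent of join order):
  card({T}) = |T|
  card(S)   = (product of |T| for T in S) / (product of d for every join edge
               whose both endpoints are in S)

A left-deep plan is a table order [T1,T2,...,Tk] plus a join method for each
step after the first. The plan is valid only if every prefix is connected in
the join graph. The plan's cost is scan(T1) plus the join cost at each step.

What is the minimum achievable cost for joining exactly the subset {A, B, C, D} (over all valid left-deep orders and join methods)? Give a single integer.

4920

Selinger DP over subsets of {A,B,C,D}:
  {A}: scan cost=400, card=400
  {C}: scan cost=500, card=500
  {D}: scan cost=80, card=80
  {B}: scan cost=60, card=60
  {AC}: card=40000; try (A,hash)→8200, (C,merge)→9400, (A,merge)→9500, (C,hash)→9800, (C,nl_idx)→44000, (A,nl_idx)→45000 …(+2); best=8200 via (A,hash)
  {AD}: card=16000; try (D,hash)→1920, (A,merge)→4720, (D,merge)→5040, (A,hash)→7360, (A,nl_idx)→16800, (A,nl)→32080 …(+1); best=1920 via (D,hash)
  {AB}: card=120; try (A,nl_idx)→720, (B,hash)→1520, (A,merge)→4480, (B,merge)→4820, (A,hash)→7320, (A,nl)→24060 …(+1); best=720 via (A,nl_idx)
  {CD}: card=2500; try (D,hash)→2120, (C,nl_idx)→3300, (C,merge)→5720, (D,merge)→6140, (C,hash)→9160, (C,nl)→40080 …(+1); best=2120 via (D,hash)
  {BC}: card=2500; try (B,hash)→1720, (C,nl_idx)→3100, (C,merge)→5480, (B,merge)→5920, (C,hash)→9120, (C,nl)→30060 …(+1); best=1720 via (B,hash)
  {BD}: card=480; try (B,hash)→880, (D,merge)→1120, (B,merge)→1140, (D,hash)→1240, (D,nl)→4860, (B,nl)→4880; best=880 via (B,hash)
  {ACD}: card=100000; try (A,hash)→11820, (C,hash)→26920, (A,merge)→38620, (D,hash)→49320, (A,nl_idx)→124620, (C,nl_idx)→245920 …(+5); best=11820 via (A,hash)
  {ABC}: card=1000; try (C,nl_idx)→2800, (C,merge)→6680, (C,hash)→9840, (A,hash)→11420, (A,nl_idx)→25220, (A,merge)→38220 …(+5); best=2800 via (C,nl_idx)
  {ABD}: card=480; try (D,hash)→1960, (D,merge)→2320, (A,nl_idx)→5680, (A,hash)→8560, (A,merge)→9680, (D,nl)→10320 …(+4); best=1960 via (D,hash)
  {BCD}: card=1250; try (D,hash)→5340, (B,hash)→5340, (C,nl_idx)→6450, (C,hash)→10360, (C,merge)→10680, (D,merge)→34860 …(+4); best=5340 via (D,hash)
  {ABCD}: card=250; try (D,hash)→4920, (C,nl_idx)→6530, (C,hash)→11440, (C,merge)→11760, (A,hash)→13790, (D,merge)→14440 …(+8); best=4920 via (D,hash)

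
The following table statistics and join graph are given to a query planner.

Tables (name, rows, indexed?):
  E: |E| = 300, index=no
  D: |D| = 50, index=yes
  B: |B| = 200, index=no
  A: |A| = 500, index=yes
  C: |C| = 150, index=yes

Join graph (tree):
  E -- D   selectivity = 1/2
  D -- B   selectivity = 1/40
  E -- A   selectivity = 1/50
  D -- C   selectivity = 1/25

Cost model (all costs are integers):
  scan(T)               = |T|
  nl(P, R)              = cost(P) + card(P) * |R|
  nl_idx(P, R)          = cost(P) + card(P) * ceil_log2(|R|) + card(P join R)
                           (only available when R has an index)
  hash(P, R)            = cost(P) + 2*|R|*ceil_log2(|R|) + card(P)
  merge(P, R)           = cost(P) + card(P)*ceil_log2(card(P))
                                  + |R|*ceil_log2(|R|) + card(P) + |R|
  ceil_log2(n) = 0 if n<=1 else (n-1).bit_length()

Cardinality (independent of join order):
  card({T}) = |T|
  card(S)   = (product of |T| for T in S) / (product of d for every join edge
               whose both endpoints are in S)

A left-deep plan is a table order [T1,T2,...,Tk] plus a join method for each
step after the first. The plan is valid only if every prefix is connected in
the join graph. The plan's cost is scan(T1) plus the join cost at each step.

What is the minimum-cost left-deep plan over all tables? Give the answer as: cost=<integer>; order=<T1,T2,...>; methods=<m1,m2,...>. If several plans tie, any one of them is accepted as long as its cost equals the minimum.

cost=244550; order=B,D,C,E,A; methods=hash,hash,hash,hash

Selinger DP (subsets sized 1..n):
  {E}: scan cost=300, card=300
  {D}: scan cost=50, card=50
  {B}: scan cost=200, card=200
  {A}: scan cost=500, card=500
  {C}: scan cost=150, card=150
  {DE}: card=7500; try (D,hash)→1200, (E,merge)→3400, (D,merge)→3650, (E,hash)→5500, (D,nl_idx)→9600, (E,nl)→15050 …(+1); best=1200 via (D,hash)
  {AE}: card=3000; try (A,nl_idx)→6000, (E,hash)→6400, (A,merge)→8300, (E,merge)→8500, (A,hash)→9600, (A,nl)→150300 …(+1); best=6000 via (A,nl_idx)
  {BD}: card=250; try (D,hash)→1000, (D,nl_idx)→1650, (B,merge)→2200, (D,merge)→2350, (B,hash)→3300, (B,nl)→10050 …(+1); best=1000 via (D,hash)
  {CD}: card=300; try (C,nl_idx)→750, (D,hash)→900, (D,nl_idx)→1350, (C,merge)→1750, (D,merge)→1850, (C,hash)→2500 …(+2); best=750 via (C,nl_idx)
  {BDE}: card=37500; try (E,merge)→6250, (E,hash)→6650, (B,hash)→11900, (E,nl)→76000, (B,merge)→108000, (B,nl)→1501200; best=6250 via (E,merge)
  {ADE}: card=75000; try (D,hash)→9600, (A,hash)→17700, (D,merge)→45350, (D,nl_idx)→99000, (A,merge)→111200, (A,nl_idx)→143700 …(+2); best=9600 via (D,hash)
  {CDE}: card=45000; try (E,hash)→6450, (E,merge)→6750, (C,hash)→11100, (E,nl)→90750, (C,nl_idx)→106200, (C,merge)→107550 …(+1); best=6450 via (E,hash)
  {BCD}: card=1500; try (C,hash)→3650, (B,hash)→4250, (C,nl_idx)→4500, (C,merge)→4600, (B,merge)→5550, (C,nl)→38500 …(+1); best=3650 via (C,hash)
  {ABDE}: card=375000; try (A,hash)→52750, (B,hash)→87800, (A,merge)→648750, (A,nl_idx)→718750, (B,merge)→1361400, (B,nl)→15009600 …(+1); best=52750 via (A,hash)
  {BCDE}: card=225000; try (E,hash)→10550, (E,merge)→24650, (C,hash)→46150, (B,hash)→54650, (E,nl)→453650, (C,nl_idx)→531250 …(+4); best=10550 via (E,hash)
  {ACDE}: card=450000; try (A,hash)→60450, (C,hash)→87000, (A,merge)→776450, (A,nl_idx)→861450, (C,nl_idx)→1059600, (C,merge)→1360950 …(+2); best=60450 via (A,hash)
  {ABCDE}: card=2250000; try (A,hash)→244550, (C,hash)→430150, (B,hash)→513650, (A,nl_idx)→4285550, (A,merge)→4290550, (C,nl_idx)→5302750 …(+5); best=244550 via (A,hash)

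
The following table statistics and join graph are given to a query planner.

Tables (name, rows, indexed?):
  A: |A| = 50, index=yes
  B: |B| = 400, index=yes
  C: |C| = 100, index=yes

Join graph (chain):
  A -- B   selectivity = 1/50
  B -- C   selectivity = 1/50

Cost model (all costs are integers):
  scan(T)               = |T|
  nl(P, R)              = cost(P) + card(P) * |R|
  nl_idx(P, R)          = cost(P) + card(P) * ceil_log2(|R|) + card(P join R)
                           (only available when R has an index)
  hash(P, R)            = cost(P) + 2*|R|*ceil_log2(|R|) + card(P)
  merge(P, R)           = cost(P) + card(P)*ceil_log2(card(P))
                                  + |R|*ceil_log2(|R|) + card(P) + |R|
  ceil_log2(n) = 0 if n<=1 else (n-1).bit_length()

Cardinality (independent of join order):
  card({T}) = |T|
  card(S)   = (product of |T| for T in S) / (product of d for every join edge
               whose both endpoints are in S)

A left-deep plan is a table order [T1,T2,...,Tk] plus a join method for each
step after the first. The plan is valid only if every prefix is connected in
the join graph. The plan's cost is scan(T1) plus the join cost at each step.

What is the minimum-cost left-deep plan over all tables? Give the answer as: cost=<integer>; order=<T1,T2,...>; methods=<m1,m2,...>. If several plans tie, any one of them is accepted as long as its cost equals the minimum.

Selinger DP (subsets sized 1..n):
  {A}: scan cost=50, card=50
  {B}: scan cost=400, card=400
  {C}: scan cost=100, card=100
  {AB}: card=400; try (B,nl_idx)→900, (A,hash)→1400, (A,nl_idx)→3200, (B,merge)→4400, (A,merge)→4750, (B,hash)→7300 …(+2); best=900 via (B,nl_idx)
  {BC}: card=800; try (B,nl_idx)→1800, (C,hash)→2200, (C,nl_idx)→4000, (B,merge)→4900, (C,merge)→5200, (B,hash)→7400 …(+2); best=1800 via (B,nl_idx)
  {ABC}: card=800; try (C,hash)→2700, (A,hash)→3200, (C,nl_idx)→4500, (C,merge)→5700, (A,nl_idx)→7400, (A,merge)→10950 …(+2); best=2700 via (C,hash)

cost=2700; order=A,B,C; methods=nl_idx,hash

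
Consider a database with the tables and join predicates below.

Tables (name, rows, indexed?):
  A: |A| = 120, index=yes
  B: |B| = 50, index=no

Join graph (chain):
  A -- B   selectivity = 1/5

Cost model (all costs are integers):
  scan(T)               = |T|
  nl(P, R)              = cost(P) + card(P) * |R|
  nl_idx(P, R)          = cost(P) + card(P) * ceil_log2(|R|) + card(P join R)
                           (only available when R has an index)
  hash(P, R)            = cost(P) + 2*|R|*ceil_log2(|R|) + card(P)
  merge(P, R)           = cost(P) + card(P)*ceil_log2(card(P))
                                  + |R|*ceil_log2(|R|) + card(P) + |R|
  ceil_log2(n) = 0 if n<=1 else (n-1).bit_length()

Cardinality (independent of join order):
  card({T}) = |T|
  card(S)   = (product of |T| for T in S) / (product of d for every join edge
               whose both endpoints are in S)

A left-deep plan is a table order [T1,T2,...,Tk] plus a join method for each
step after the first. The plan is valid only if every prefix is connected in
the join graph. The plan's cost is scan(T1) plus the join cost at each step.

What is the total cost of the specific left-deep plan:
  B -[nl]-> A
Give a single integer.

step 1: scan B: cost=50, card=50
step 2: join A via nl
    card(P join A) = 50*120/(5) = 1200
    cost = 50 + 50*120 = 6050

6050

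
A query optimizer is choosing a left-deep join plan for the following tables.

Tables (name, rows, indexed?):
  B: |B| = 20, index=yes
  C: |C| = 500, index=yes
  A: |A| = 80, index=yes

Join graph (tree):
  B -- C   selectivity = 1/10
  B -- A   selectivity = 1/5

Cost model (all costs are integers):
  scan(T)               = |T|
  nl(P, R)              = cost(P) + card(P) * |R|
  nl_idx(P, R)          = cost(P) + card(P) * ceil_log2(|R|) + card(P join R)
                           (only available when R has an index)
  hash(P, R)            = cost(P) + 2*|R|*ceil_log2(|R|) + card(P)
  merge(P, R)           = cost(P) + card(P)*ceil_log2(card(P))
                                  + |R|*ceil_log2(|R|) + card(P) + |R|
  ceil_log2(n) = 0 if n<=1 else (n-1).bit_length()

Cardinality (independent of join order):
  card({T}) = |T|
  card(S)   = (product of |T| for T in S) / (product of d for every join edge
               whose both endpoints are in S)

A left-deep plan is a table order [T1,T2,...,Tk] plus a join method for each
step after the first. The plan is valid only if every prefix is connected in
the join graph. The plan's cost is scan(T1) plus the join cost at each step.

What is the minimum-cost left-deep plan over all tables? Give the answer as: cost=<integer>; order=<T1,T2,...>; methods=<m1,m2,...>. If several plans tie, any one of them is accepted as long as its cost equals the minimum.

Selinger DP (subsets sized 1..n):
  {B}: scan cost=20, card=20
  {C}: scan cost=500, card=500
  {A}: scan cost=80, card=80
  {BC}: card=1000; try (C,nl_idx)→1200, (B,hash)→1200, (B,nl_idx)→4000, (C,merge)→5140, (B,merge)→5620, (C,hash)→9040 …(+2); best=1200 via (C,nl_idx)
  {AB}: card=320; try (B,hash)→360, (A,nl_idx)→480, (A,merge)→780, (B,nl_idx)→800, (B,merge)→840, (A,hash)→1160 …(+2); best=360 via (B,hash)
  {ABC}: card=16000; try (A,hash)→3320, (C,merge)→8560, (C,hash)→9680, (A,merge)→12840, (C,nl_idx)→19240, (A,nl_idx)→24200 …(+2); best=3320 via (A,hash)

cost=3320; order=B,C,A; methods=nl_idx,hash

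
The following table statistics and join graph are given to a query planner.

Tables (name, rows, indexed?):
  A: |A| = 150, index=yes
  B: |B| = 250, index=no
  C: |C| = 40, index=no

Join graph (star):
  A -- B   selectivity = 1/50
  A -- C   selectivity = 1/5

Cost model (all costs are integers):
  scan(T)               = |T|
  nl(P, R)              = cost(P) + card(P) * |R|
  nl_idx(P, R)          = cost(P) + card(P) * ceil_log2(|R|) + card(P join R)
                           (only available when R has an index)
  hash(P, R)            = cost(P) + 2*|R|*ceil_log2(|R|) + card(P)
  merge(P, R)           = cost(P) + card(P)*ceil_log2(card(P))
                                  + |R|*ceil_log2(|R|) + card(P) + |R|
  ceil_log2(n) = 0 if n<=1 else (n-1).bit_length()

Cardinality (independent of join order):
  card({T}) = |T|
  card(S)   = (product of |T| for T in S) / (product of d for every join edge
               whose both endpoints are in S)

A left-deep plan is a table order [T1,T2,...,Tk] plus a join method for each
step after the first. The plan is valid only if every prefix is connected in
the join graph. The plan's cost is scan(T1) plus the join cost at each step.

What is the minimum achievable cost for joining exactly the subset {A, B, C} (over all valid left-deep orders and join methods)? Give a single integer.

4130

Selinger DP over subsets of {A,B,C}:
  {A}: scan cost=150, card=150
  {B}: scan cost=250, card=250
  {C}: scan cost=40, card=40
  {AB}: card=750; try (A,hash)→2900, (A,nl_idx)→3000, (B,merge)→3750, (A,merge)→3850, (B,hash)→4300, (B,nl)→37650 …(+1); best=2900 via (A,hash)
  {AC}: card=1200; try (C,hash)→780, (A,nl_idx)→1560, (A,merge)→1670, (C,merge)→1780, (A,hash)→2480, (A,nl)→6040 …(+1); best=780 via (C,hash)
  {ABC}: card=6000; try (C,hash)→4130, (B,hash)→5980, (C,merge)→11430, (B,merge)→17430, (C,nl)→32900, (B,nl)→300780; best=4130 via (C,hash)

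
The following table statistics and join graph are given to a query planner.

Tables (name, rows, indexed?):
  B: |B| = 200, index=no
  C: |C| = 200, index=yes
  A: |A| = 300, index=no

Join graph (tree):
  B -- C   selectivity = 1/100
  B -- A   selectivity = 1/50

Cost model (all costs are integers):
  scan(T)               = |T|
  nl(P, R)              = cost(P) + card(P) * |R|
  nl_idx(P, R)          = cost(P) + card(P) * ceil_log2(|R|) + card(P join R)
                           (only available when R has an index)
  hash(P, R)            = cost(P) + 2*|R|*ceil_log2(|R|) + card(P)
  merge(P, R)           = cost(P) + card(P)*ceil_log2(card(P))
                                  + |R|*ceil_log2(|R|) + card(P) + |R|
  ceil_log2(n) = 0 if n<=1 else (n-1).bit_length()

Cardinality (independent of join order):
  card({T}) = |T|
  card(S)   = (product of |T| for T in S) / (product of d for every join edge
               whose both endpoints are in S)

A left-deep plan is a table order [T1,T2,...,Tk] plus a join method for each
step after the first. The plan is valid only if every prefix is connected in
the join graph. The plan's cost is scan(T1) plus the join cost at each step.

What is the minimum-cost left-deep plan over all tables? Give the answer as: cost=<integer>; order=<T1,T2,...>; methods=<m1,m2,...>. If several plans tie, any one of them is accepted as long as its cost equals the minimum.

Selinger DP (subsets sized 1..n):
  {B}: scan cost=200, card=200
  {C}: scan cost=200, card=200
  {A}: scan cost=300, card=300
  {BC}: card=400; try (C,nl_idx)→2200, (C,hash)→3600, (B,hash)→3600, (C,merge)→3800, (B,merge)→3800, (C,nl)→40200 …(+1); best=2200 via (C,nl_idx)
  {AB}: card=1200; try (B,hash)→3800, (A,merge)→5000, (B,merge)→5100, (A,hash)→5800, (A,nl)→60200, (B,nl)→60300; best=3800 via (B,hash)
  {ABC}: card=2400; try (A,hash)→8000, (C,hash)→8200, (A,merge)→9200, (C,nl_idx)→15800, (C,merge)→20000, (A,nl)→122200 …(+1); best=8000 via (A,hash)

cost=8000; order=B,C,A; methods=nl_idx,hash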